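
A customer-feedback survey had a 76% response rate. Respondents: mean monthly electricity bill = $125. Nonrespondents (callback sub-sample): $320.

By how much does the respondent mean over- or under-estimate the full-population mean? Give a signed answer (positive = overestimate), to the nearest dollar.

-$47

Nonresponse fraction = 1 − 0.76 = 0.24.
Bias = (nonresponse fraction) × (respondent mean − nonrespondent mean)
     = 0.24 × (125 − 320) = 0.24 × -195 = -46.8.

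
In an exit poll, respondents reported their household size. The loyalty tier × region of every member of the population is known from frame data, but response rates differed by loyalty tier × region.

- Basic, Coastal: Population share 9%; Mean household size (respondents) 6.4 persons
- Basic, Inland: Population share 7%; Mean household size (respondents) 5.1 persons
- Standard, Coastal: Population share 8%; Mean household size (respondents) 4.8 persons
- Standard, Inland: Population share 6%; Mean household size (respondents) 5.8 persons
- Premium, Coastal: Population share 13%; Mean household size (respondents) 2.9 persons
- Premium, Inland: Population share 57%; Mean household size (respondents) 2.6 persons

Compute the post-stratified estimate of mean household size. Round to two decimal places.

3.52

Each cell contributes population-share × respondent value:
  Basic, Coastal: 0.09 × 6.4 = 0.576
  Basic, Inland: 0.07 × 5.1 = 0.357
  Standard, Coastal: 0.08 × 4.8 = 0.384
  Standard, Inland: 0.06 × 5.8 = 0.348
  Premium, Coastal: 0.13 × 2.9 = 0.377
  Premium, Inland: 0.57 × 2.6 = 1.482
Post-stratified estimate = 3.524 → 3.52.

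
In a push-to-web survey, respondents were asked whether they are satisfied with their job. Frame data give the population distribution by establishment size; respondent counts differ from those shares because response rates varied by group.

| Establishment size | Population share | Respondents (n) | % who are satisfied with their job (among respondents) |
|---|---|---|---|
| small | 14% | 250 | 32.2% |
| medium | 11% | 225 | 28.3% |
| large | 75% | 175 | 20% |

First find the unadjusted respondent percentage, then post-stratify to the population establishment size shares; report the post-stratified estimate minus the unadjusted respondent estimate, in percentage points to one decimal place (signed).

-4.9 percentage points

Without adjustment, the pooled respondent share is:
  (250/650)×32.2 + (225/650)×28.3 + (175/650)×20 = 27.5654%
Post-stratified estimate weights by population shares:
  0.14×32.2 + 0.11×28.3 + 0.75×20 = 22.621%
Difference = 22.621 − 27.5654 = -4.9444 pp.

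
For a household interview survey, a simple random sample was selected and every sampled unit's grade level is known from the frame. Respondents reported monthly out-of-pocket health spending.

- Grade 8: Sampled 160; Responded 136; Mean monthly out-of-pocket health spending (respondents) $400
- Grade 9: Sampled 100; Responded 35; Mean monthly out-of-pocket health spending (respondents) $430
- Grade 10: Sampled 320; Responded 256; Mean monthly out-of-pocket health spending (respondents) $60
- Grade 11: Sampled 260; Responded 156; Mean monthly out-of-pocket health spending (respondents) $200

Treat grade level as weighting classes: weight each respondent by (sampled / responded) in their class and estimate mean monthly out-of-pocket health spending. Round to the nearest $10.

Class response rates: Grade 8 136/160 = 85%, Grade 9 35/100 = 35%, Grade 10 256/320 = 80%, Grade 11 156/260 = 60%.
Each respondent's weight = sampled/responded in their class; summing within a class gives n_sampled, so:
  Grade 8: 160 × 400 = 64,000
  Grade 9: 100 × 430 = 43,000
  Grade 10: 320 × 60 = 19,200
  Grade 11: 260 × 200 = 52,000
Adjusted estimate = 178,200 / 840 = 212.143 → $210.

$210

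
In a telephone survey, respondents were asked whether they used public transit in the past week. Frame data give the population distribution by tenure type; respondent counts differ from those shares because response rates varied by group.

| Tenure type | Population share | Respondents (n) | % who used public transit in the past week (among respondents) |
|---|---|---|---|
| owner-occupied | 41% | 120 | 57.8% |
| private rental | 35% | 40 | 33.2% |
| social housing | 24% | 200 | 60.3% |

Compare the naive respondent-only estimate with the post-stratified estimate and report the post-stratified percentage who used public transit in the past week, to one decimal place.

Naive respondent-only estimate (weights = respondent counts):
  (120/360)×57.8 + (40/360)×33.2 + (200/360)×60.3 = 56.4556%
Post-stratified estimate weights by population shares:
  0.41×57.8 + 0.35×33.2 + 0.24×60.3 = 49.79%

49.8%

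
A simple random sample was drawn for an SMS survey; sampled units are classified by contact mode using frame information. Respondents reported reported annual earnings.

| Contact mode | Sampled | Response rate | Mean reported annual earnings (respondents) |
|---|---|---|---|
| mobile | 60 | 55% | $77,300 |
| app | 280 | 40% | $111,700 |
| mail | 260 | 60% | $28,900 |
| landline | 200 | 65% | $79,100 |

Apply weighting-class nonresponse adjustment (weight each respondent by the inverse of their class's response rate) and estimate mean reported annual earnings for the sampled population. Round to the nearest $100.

$74,100

Each respondent's weight = sampled/responded in their class; summing within a class gives n_sampled, so:
  mobile: 60 × 77,300 = 4,638,000
  app: 280 × 111,700 = 31,276,000
  mail: 260 × 28,900 = 7,514,000
  landline: 200 × 79,100 = 15,820,000
Adjusted estimate = 59,248,000 / 800 = 74,060 → $74,100.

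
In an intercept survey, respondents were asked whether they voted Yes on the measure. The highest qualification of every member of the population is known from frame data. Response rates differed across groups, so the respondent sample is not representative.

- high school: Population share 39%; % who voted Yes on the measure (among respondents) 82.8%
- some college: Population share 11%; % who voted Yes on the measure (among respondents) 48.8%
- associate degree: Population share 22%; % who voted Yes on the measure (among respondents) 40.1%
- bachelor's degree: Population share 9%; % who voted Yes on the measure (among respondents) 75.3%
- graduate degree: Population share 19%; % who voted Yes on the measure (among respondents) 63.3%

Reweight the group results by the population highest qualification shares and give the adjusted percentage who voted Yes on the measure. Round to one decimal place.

65.3%

Post-stratification weights by population share, not respondent share:
  high school: 0.39 × 82.8 = 32.292
  some college: 0.11 × 48.8 = 5.368
  associate degree: 0.22 × 40.1 = 8.822
  bachelor's degree: 0.09 × 75.3 = 6.777
  graduate degree: 0.19 × 63.3 = 12.027
Post-stratified estimate = 65.286 → 65.3%.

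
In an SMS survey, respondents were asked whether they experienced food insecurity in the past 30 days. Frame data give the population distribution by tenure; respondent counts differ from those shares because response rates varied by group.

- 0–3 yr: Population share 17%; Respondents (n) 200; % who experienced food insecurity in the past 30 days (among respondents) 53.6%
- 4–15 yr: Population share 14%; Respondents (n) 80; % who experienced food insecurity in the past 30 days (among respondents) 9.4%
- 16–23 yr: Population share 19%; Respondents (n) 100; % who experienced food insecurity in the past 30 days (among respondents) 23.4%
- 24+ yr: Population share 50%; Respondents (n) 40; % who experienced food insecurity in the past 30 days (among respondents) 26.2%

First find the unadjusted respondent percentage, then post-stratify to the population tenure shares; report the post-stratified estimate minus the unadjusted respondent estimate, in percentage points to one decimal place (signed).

-7.4 percentage points

Naive respondent-only estimate (weights = respondent counts):
  (200/420)×53.6 + (80/420)×9.4 + (100/420)×23.4 + (40/420)×26.2 = 35.381%
Reweighting by population tenure shares:
  0.17×53.6 + 0.14×9.4 + 0.19×23.4 + 0.5×26.2 = 27.974%
Difference = 27.974 − 35.381 = -7.407 pp.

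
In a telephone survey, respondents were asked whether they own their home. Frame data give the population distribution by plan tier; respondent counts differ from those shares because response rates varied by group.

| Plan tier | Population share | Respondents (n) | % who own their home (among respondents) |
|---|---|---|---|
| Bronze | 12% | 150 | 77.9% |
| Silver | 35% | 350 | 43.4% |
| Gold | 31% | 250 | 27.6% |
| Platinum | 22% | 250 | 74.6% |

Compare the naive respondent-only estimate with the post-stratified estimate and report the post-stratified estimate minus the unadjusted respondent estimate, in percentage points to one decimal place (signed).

-2.9 percentage points

Without adjustment, the pooled respondent share is:
  (150/1000)×77.9 + (350/1000)×43.4 + (250/1000)×27.6 + (250/1000)×74.6 = 52.425%
Post-stratifying to population shares instead:
  0.12×77.9 + 0.35×43.4 + 0.31×27.6 + 0.22×74.6 = 49.506%
Difference = 49.506 − 52.425 = -2.919 pp.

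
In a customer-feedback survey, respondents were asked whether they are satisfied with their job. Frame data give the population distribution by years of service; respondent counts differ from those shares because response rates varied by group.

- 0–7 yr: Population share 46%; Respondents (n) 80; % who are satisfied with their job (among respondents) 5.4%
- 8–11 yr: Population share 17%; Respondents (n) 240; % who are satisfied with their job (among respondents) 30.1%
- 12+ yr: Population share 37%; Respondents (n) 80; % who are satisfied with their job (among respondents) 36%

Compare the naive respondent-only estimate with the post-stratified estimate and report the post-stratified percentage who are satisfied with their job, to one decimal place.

Without adjustment, the pooled respondent share is:
  (80/400)×5.4 + (240/400)×30.1 + (80/400)×36 = 26.34%
Post-stratifying to population shares instead:
  0.46×5.4 + 0.17×30.1 + 0.37×36 = 20.921%

20.9%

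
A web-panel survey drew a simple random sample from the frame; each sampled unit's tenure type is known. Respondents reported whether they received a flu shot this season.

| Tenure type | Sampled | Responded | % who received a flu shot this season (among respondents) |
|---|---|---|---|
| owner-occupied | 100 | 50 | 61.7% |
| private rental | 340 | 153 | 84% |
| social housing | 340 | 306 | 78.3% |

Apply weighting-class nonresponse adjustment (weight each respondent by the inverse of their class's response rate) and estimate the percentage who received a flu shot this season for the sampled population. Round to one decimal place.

Response rates by class: owner-occupied 50/100 = 50%, private rental 153/340 = 45%, social housing 306/340 = 90%.
Inverse-response-rate weighting restores each class to its sampled count, so class totals weight by n_sampled:
  owner-occupied: 100 × 61.7 = 6170
  private rental: 340 × 84 = 28,560
  social housing: 340 × 78.3 = 26,622
Adjusted estimate = 61,352 / 780 = 78.6564 → 78.7%.

78.7%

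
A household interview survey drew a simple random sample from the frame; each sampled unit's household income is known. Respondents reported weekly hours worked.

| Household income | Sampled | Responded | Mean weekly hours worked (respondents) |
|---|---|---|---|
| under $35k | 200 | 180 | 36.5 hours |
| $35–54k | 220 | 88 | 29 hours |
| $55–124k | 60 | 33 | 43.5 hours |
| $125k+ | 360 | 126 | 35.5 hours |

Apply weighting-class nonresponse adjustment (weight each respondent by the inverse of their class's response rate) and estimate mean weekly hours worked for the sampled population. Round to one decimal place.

34.6

Class response rates: under $35k 180/200 = 90%, $35–54k 88/220 = 40%, $55–124k 33/60 = 55%, $125k+ 126/360 = 35%.
Each respondent's weight = sampled/responded in their class; summing within a class gives n_sampled, so:
  under $35k: 200 × 36.5 = 7300
  $35–54k: 220 × 29 = 6380
  $55–124k: 60 × 43.5 = 2610
  $125k+: 360 × 35.5 = 12,780
Adjusted estimate = 29,070 / 840 = 34.6071 → 34.6.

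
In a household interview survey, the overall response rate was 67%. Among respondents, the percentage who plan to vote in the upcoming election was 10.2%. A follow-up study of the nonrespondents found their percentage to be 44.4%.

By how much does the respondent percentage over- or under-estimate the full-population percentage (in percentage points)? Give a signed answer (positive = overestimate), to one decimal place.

Nonresponse fraction = 1 − 0.67 = 0.33.
Bias = (nonresponse fraction) × (respondent percentage − nonrespondent percentage)
     = 0.33 × (10.2 − 44.4) = 0.33 × -34.2 = -11.286.

-11.3 percentage points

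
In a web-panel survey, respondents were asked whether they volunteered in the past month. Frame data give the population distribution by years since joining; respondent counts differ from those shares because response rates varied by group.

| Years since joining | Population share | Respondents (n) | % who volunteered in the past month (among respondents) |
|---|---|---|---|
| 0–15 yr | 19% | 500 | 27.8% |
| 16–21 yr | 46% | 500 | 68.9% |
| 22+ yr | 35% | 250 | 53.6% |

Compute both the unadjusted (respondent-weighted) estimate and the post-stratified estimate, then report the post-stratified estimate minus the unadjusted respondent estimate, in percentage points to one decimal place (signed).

Unadjusted (pooled respondent) estimate weights by respondent counts:
  (500/1250)×27.8 + (500/1250)×68.9 + (250/1250)×53.6 = 49.4%
Post-stratified estimate weights by population shares:
  0.19×27.8 + 0.46×68.9 + 0.35×53.6 = 55.736%
Difference = 55.736 − 49.4 = 6.336 pp.

+6.3 percentage points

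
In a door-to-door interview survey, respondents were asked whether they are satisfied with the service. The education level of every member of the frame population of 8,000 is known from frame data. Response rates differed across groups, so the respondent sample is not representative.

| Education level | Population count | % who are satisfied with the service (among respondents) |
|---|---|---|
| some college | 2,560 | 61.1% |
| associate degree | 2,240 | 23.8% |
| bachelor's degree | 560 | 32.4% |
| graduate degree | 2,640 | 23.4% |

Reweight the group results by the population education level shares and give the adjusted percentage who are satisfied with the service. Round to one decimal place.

Reweight to the known education level distribution:
  some college: (2,560/8,000) × 61.1 = 19.552
  associate degree: (2,240/8,000) × 23.8 = 6.664
  bachelor's degree: (560/8,000) × 32.4 = 2.268
  graduate degree: (2,640/8,000) × 23.4 = 7.722
Post-stratified estimate = 36.206 → 36.2%.

36.2%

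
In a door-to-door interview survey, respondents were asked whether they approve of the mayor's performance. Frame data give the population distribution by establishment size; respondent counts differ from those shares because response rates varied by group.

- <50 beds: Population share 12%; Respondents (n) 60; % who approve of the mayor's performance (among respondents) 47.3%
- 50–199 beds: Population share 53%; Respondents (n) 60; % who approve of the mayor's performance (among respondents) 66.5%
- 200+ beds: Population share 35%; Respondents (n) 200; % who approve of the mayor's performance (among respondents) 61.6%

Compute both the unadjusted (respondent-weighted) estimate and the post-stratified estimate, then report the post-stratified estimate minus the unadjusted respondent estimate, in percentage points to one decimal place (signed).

+2.6 percentage points

Unadjusted (pooled respondent) estimate weights by respondent counts:
  (60/320)×47.3 + (60/320)×66.5 + (200/320)×61.6 = 59.8375%
Post-stratifying to population shares instead:
  0.12×47.3 + 0.53×66.5 + 0.35×61.6 = 62.481%
Difference = 62.481 − 59.8375 = 2.6435 pp.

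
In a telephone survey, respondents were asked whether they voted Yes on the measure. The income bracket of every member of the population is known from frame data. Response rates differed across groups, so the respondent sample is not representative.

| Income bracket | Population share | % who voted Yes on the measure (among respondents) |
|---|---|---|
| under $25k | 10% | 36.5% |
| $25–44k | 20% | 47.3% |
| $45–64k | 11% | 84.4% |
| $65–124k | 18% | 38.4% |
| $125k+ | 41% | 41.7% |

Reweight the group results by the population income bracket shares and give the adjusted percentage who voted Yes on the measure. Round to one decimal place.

46.4%

Weight each group's respondent value by its population share:
  under $25k: 0.1 × 36.5 = 3.65
  $25–44k: 0.2 × 47.3 = 9.46
  $45–64k: 0.11 × 84.4 = 9.284
  $65–124k: 0.18 × 38.4 = 6.912
  $125k+: 0.41 × 41.7 = 17.097
Post-stratified estimate = 46.403 → 46.4%.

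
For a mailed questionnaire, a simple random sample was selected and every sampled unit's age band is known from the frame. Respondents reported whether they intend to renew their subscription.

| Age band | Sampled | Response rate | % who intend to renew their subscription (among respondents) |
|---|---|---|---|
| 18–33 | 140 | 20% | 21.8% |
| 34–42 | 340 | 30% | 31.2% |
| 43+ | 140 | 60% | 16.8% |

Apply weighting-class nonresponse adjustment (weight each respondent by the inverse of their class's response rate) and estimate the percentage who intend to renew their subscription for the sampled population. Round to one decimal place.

Each respondent's weight = sampled/responded in their class; summing within a class gives n_sampled, so:
  18–33: 140 × 21.8 = 3052
  34–42: 340 × 31.2 = 10,608
  43+: 140 × 16.8 = 2352
Adjusted estimate = 16,012 / 620 = 25.8258 → 25.8%.

25.8%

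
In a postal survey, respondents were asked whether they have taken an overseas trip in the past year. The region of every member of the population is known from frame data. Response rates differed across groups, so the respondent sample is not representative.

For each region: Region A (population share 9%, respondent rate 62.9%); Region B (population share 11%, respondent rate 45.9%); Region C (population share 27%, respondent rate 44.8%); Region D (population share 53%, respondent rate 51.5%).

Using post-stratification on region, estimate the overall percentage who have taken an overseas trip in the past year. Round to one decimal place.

50.1%

Each cell contributes population-share × respondent value:
  Region A: 0.09 × 62.9 = 5.661
  Region B: 0.11 × 45.9 = 5.049
  Region C: 0.27 × 44.8 = 12.096
  Region D: 0.53 × 51.5 = 27.295
Post-stratified estimate = 50.101 → 50.1%.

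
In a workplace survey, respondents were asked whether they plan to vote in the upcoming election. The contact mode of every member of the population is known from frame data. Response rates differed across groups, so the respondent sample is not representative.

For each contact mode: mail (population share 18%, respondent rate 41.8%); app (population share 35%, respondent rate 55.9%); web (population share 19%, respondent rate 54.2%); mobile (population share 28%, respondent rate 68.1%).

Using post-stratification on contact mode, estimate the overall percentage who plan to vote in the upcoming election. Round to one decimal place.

Weight each group's respondent value by its population share:
  mail: 0.18 × 41.8 = 7.524
  app: 0.35 × 55.9 = 19.565
  web: 0.19 × 54.2 = 10.298
  mobile: 0.28 × 68.1 = 19.068
Post-stratified estimate = 56.455 → 56.5%.

56.5%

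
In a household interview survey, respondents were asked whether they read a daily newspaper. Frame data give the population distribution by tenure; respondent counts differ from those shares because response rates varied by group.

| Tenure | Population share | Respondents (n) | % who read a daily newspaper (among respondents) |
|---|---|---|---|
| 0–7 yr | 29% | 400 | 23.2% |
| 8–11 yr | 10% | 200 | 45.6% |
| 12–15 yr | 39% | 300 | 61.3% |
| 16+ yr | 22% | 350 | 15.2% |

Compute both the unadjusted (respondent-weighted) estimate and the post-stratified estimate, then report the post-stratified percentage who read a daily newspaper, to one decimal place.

38.5%

Without adjustment, the pooled respondent share is:
  (400/1250)×23.2 + (200/1250)×45.6 + (300/1250)×61.3 + (350/1250)×15.2 = 33.688%
Post-stratified estimate weights by population shares:
  0.29×23.2 + 0.1×45.6 + 0.39×61.3 + 0.22×15.2 = 38.539%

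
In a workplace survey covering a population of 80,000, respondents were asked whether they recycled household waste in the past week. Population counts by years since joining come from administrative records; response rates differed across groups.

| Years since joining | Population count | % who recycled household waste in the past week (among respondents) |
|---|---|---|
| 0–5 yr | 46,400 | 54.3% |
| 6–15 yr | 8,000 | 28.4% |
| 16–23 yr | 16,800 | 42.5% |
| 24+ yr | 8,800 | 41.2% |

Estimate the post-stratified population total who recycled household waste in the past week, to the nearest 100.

38,200

Apply each group's respondent rate to its population count:
  0–5 yr: 46,400 × 54.3% = 25195.2
  6–15 yr: 8,000 × 28.4% = 2272
  16–23 yr: 16,800 × 42.5% = 7140
  24+ yr: 8,800 × 41.2% = 3625.6
Estimated total = 38232.8 → 38,200.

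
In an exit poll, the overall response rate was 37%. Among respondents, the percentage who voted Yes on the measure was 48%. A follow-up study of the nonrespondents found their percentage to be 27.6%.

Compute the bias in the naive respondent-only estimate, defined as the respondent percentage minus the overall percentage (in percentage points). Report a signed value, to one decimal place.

+12.9 percentage points

Nonresponse fraction = 1 − 0.37 = 0.63.
Bias = (nonresponse fraction) × (respondent percentage − nonrespondent percentage)
     = 0.63 × (48 − 27.6) = 0.63 × 20.4 = 12.852.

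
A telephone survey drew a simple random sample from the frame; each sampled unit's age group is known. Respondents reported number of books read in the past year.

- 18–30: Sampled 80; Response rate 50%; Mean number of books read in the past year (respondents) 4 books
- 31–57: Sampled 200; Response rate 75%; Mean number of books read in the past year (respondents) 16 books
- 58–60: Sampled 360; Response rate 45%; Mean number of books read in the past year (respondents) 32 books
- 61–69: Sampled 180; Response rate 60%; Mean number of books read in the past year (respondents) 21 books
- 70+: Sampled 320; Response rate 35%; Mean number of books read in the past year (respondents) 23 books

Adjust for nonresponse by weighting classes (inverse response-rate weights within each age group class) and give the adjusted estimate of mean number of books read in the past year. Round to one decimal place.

23.0

Inverse-response-rate weighting restores each class to its sampled count, so class totals weight by n_sampled:
  18–30: 80 × 4 = 320
  31–57: 200 × 16 = 3200
  58–60: 360 × 32 = 11,520
  61–69: 180 × 21 = 3780
  70+: 320 × 23 = 7360
Adjusted estimate = 26,180 / 1,140 = 22.9649 → 23.0.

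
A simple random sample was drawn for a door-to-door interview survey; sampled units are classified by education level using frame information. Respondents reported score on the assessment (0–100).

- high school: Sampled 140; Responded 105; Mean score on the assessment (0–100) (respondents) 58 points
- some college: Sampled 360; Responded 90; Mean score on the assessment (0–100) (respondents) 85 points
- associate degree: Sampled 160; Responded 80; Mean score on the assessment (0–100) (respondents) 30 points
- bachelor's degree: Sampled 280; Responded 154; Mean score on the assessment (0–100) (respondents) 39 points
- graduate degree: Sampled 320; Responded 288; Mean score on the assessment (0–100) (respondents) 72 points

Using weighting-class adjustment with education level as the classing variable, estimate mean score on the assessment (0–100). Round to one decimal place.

61.5

Class response rates: high school 105/140 = 75%, some college 90/360 = 25%, associate degree 80/160 = 50%, bachelor's degree 154/280 = 55%, graduate degree 288/320 = 90%.
Inverse-response-rate weighting restores each class to its sampled count, so class totals weight by n_sampled:
  high school: 140 × 58 = 8120
  some college: 360 × 85 = 30,600
  associate degree: 160 × 30 = 4800
  bachelor's degree: 280 × 39 = 10,920
  graduate degree: 320 × 72 = 23,040
Adjusted estimate = 77,480 / 1,260 = 61.4921 → 61.5.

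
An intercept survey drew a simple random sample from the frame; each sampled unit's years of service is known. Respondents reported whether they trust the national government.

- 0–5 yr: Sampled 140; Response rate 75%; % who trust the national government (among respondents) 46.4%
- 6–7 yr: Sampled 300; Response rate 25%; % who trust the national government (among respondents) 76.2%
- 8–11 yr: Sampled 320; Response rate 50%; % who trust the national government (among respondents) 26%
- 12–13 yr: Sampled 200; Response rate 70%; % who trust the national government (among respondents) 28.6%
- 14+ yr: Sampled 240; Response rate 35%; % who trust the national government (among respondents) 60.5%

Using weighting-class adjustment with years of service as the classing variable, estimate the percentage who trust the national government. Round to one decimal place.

Inverse-response-rate weighting restores each class to its sampled count, so class totals weight by n_sampled:
  0–5 yr: 140 × 46.4 = 6496
  6–7 yr: 300 × 76.2 = 22,860
  8–11 yr: 320 × 26 = 8320
  12–13 yr: 200 × 28.6 = 5720
  14+ yr: 240 × 60.5 = 14,520
Adjusted estimate = 57,916 / 1,200 = 48.2633 → 48.3%.

48.3%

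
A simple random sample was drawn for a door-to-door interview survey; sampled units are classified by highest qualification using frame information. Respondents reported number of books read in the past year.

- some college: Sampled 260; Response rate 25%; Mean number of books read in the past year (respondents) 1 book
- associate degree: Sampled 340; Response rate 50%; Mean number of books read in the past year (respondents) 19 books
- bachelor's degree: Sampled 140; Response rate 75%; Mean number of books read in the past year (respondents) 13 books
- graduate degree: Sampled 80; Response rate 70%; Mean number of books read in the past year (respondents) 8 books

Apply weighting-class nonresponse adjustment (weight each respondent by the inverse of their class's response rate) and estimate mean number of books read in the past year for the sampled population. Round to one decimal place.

11.2

Weighting each respondent by the inverse class response rate inflates each class back to its sampled size, so the class weight is n_sampled:
  some college: 260 × 1 = 260
  associate degree: 340 × 19 = 6460
  bachelor's degree: 140 × 13 = 1820
  graduate degree: 80 × 8 = 640
Adjusted estimate = 9180 / 820 = 11.1951 → 11.2.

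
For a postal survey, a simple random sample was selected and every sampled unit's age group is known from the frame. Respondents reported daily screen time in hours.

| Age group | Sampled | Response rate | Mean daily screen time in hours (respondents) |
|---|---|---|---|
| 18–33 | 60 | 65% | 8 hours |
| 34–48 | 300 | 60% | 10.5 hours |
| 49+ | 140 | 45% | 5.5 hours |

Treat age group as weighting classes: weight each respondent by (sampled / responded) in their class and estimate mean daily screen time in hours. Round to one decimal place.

8.8

Inverse-response-rate weighting restores each class to its sampled count, so class totals weight by n_sampled:
  18–33: 60 × 8 = 480
  34–48: 300 × 10.5 = 3150
  49+: 140 × 5.5 = 770
Adjusted estimate = 4400 / 500 = 8.8 → 8.8.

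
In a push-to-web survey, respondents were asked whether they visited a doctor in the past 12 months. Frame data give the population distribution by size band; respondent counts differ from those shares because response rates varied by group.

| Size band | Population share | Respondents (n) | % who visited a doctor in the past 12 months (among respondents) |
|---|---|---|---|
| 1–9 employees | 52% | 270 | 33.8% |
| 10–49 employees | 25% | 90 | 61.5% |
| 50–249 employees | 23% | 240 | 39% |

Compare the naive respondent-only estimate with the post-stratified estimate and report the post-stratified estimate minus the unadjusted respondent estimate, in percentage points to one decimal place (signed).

Unadjusted (pooled respondent) estimate weights by respondent counts:
  (270/600)×33.8 + (90/600)×61.5 + (240/600)×39 = 40.035%
Post-stratified estimate weights by population shares:
  0.52×33.8 + 0.25×61.5 + 0.23×39 = 41.921%
Difference = 41.921 − 40.035 = 1.886 pp.

+1.9 percentage points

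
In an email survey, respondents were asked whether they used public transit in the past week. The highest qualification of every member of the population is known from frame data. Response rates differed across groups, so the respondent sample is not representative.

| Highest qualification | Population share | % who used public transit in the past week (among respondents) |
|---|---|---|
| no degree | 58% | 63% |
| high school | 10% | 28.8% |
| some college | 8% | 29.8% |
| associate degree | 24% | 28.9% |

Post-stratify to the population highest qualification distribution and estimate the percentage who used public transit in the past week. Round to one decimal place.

Weight each group's respondent value by its population share:
  no degree: 0.58 × 63 = 36.54
  high school: 0.1 × 28.8 = 2.88
  some college: 0.08 × 29.8 = 2.384
  associate degree: 0.24 × 28.9 = 6.936
Post-stratified estimate = 48.74 → 48.7%.

48.7%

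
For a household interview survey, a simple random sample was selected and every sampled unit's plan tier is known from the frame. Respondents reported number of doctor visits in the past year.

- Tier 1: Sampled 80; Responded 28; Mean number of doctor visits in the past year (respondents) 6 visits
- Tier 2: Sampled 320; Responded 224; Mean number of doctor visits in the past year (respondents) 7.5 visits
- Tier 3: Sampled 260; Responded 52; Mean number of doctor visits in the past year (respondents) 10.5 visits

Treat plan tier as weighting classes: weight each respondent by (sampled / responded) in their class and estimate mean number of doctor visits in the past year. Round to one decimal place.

8.5

Response rates by class: Tier 1 28/80 = 35%, Tier 2 224/320 = 70%, Tier 3 52/260 = 20%.
With weight = n_sampled/n_responded per class, the weighted class total is n_sampled:
  Tier 1: 80 × 6 = 480
  Tier 2: 320 × 7.5 = 2400
  Tier 3: 260 × 10.5 = 2730
Adjusted estimate = 5610 / 660 = 8.5 → 8.5.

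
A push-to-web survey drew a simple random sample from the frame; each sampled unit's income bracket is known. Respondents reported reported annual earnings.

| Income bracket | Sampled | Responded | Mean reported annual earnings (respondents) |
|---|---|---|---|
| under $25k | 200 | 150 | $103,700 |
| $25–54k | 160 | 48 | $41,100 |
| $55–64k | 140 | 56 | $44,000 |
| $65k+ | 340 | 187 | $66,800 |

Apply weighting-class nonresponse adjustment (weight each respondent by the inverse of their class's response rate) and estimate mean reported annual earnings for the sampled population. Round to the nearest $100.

$66,900

Response rates by class: under $25k 150/200 = 75%, $25–54k 48/160 = 30%, $55–64k 56/140 = 40%, $65k+ 187/340 = 55%.
Inverse-response-rate weighting restores each class to its sampled count, so class totals weight by n_sampled:
  under $25k: 200 × 103,700 = 20,740,000
  $25–54k: 160 × 41,100 = 6,576,000
  $55–64k: 140 × 44,000 = 6,160,000
  $65k+: 340 × 66,800 = 22,712,000
Adjusted estimate = 56,188,000 / 840 = 66890.5 → $66,900.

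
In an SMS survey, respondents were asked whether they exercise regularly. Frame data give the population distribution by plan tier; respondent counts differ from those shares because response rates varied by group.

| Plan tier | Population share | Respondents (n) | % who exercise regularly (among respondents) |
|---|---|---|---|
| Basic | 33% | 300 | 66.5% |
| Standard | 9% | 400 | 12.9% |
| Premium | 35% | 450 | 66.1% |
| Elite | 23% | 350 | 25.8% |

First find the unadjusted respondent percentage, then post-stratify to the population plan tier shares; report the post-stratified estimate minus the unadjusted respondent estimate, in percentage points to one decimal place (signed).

+9.6 percentage points

Naive respondent-only estimate (weights = respondent counts):
  (300/1500)×66.5 + (400/1500)×12.9 + (450/1500)×66.1 + (350/1500)×25.8 = 42.59%
Post-stratifying to population shares instead:
  0.33×66.5 + 0.09×12.9 + 0.35×66.1 + 0.23×25.8 = 52.175%
Difference = 52.175 − 42.59 = 9.585 pp.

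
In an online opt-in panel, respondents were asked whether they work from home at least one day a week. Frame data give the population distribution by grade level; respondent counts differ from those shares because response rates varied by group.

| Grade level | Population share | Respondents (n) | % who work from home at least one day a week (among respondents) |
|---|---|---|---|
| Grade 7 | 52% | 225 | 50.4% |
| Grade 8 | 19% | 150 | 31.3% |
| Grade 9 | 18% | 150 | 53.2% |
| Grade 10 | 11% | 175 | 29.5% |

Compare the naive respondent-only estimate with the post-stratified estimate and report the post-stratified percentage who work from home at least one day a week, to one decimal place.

45.0%

Unadjusted (pooled respondent) estimate weights by respondent counts:
  (225/700)×50.4 + (150/700)×31.3 + (150/700)×53.2 + (175/700)×29.5 = 41.6821%
Reweighting by population grade level shares:
  0.52×50.4 + 0.19×31.3 + 0.18×53.2 + 0.11×29.5 = 44.976%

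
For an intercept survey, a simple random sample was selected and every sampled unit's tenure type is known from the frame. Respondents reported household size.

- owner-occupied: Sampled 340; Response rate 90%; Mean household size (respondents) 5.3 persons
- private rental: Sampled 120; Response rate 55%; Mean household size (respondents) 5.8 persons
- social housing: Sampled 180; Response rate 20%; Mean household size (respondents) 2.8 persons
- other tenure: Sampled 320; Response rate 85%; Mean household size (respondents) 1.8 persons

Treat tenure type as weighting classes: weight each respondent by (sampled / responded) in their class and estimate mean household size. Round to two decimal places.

3.73

Weighting each respondent by the inverse class response rate inflates each class back to its sampled size, so the class weight is n_sampled:
  owner-occupied: 340 × 5.3 = 1802
  private rental: 120 × 5.8 = 696
  social housing: 180 × 2.8 = 504
  other tenure: 320 × 1.8 = 576
Adjusted estimate = 3578 / 960 = 3.72708 → 3.73.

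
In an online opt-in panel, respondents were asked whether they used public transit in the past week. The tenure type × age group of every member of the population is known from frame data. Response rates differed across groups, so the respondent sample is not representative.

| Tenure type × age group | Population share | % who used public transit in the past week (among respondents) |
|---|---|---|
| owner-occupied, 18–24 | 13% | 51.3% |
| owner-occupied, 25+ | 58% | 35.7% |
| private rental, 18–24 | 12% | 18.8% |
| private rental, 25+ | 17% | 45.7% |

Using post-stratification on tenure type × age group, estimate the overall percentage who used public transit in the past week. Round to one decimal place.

Reweight to the known tenure type × age group distribution:
  owner-occupied, 18–24: 0.13 × 51.3 = 6.669
  owner-occupied, 25+: 0.58 × 35.7 = 20.706
  private rental, 18–24: 0.12 × 18.8 = 2.256
  private rental, 25+: 0.17 × 45.7 = 7.769
Post-stratified estimate = 37.4 → 37.4%.

37.4%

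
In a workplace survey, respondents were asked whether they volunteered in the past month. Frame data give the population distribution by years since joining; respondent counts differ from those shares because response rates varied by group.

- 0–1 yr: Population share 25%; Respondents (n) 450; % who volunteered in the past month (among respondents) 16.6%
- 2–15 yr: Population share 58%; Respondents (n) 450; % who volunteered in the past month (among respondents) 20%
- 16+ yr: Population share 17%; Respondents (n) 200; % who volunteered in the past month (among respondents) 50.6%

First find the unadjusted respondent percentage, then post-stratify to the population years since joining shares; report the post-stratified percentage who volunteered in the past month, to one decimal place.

24.4%

Unadjusted (pooled respondent) estimate weights by respondent counts:
  (450/1100)×16.6 + (450/1100)×20 + (200/1100)×50.6 = 24.1727%
Post-stratifying to population shares instead:
  0.25×16.6 + 0.58×20 + 0.17×50.6 = 24.352%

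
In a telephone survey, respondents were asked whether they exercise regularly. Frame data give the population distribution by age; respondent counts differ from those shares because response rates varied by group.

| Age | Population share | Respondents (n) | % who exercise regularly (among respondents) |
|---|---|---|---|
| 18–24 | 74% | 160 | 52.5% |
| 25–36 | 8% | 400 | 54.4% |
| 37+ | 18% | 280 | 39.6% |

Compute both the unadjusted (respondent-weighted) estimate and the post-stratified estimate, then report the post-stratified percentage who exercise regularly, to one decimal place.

50.3%

Unadjusted (pooled respondent) estimate weights by respondent counts:
  (160/840)×52.5 + (400/840)×54.4 + (280/840)×39.6 = 49.1048%
Post-stratifying to population shares instead:
  0.74×52.5 + 0.08×54.4 + 0.18×39.6 = 50.33%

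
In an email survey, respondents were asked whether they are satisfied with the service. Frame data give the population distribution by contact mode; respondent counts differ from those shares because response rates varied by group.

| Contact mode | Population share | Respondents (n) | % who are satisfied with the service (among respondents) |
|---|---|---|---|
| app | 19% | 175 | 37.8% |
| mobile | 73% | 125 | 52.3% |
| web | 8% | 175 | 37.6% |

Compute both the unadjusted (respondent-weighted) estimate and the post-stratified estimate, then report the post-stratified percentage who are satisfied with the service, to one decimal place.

Unadjusted (pooled respondent) estimate weights by respondent counts:
  (175/475)×37.8 + (125/475)×52.3 + (175/475)×37.6 = 41.5421%
Post-stratifying to population shares instead:
  0.19×37.8 + 0.73×52.3 + 0.08×37.6 = 48.369%

48.4%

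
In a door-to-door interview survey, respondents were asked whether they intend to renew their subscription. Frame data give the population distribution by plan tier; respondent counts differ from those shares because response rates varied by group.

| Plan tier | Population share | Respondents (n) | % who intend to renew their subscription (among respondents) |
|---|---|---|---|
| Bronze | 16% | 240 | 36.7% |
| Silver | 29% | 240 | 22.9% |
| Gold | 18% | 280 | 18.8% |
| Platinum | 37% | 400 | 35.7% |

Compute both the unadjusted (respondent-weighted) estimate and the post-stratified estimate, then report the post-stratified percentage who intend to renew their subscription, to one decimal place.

Without adjustment, the pooled respondent share is:
  (240/1160)×36.7 + (240/1160)×22.9 + (280/1160)×18.8 + (400/1160)×35.7 = 29.1793%
Post-stratified estimate weights by population shares:
  0.16×36.7 + 0.29×22.9 + 0.18×18.8 + 0.37×35.7 = 29.106%

29.1%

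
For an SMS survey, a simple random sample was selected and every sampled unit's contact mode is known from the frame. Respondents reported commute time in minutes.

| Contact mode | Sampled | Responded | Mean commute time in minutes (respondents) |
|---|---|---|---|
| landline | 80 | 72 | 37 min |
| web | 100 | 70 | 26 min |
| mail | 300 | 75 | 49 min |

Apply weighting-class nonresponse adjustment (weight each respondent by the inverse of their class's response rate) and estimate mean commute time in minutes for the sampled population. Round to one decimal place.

42.2

Class response rates: landline 72/80 = 90%, web 70/100 = 70%, mail 75/300 = 25%.
Inverse-response-rate weighting restores each class to its sampled count, so class totals weight by n_sampled:
  landline: 80 × 37 = 2960
  web: 100 × 26 = 2600
  mail: 300 × 49 = 14,700
Adjusted estimate = 20,260 / 480 = 42.2083 → 42.2.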